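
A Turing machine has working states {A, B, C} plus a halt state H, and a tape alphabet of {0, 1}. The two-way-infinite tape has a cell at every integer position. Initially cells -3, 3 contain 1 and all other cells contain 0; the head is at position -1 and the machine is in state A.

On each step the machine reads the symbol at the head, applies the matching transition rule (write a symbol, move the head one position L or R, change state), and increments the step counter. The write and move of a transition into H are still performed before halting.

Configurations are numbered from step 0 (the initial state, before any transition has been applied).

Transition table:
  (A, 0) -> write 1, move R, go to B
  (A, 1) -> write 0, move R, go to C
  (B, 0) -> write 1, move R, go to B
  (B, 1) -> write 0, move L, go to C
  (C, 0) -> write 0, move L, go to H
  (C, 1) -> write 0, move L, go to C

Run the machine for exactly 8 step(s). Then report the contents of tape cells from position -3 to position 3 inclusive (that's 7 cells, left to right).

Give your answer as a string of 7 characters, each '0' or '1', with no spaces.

Answer: 1010000

Derivation:
Step 1: in state A at pos -1, read 0 -> (A,0)->write 1,move R,goto B. Now: state=B, head=0, tape[-4..4]=010100010 (head:     ^)
Step 2: in state B at pos 0, read 0 -> (B,0)->write 1,move R,goto B. Now: state=B, head=1, tape[-4..4]=010110010 (head:      ^)
Step 3: in state B at pos 1, read 0 -> (B,0)->write 1,move R,goto B. Now: state=B, head=2, tape[-4..4]=010111010 (head:       ^)
Step 4: in state B at pos 2, read 0 -> (B,0)->write 1,move R,goto B. Now: state=B, head=3, tape[-4..4]=010111110 (head:        ^)
Step 5: in state B at pos 3, read 1 -> (B,1)->write 0,move L,goto C. Now: state=C, head=2, tape[-4..4]=010111100 (head:       ^)
Step 6: in state C at pos 2, read 1 -> (C,1)->write 0,move L,goto C. Now: state=C, head=1, tape[-4..4]=010111000 (head:      ^)
Step 7: in state C at pos 1, read 1 -> (C,1)->write 0,move L,goto C. Now: state=C, head=0, tape[-4..4]=010110000 (head:     ^)
Step 8: in state C at pos 0, read 1 -> (C,1)->write 0,move L,goto C. Now: state=C, head=-1, tape[-4..4]=010100000 (head:    ^)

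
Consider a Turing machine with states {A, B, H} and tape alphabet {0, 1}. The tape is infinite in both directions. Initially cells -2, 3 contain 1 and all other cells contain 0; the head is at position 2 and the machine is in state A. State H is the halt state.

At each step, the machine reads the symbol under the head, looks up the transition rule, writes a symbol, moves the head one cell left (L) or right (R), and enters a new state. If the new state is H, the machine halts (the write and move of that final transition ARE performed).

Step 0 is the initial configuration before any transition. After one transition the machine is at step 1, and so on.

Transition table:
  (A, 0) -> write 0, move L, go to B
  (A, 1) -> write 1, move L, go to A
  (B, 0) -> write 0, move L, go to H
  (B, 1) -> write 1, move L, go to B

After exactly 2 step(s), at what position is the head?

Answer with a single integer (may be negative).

Answer: 0

Derivation:
Step 1: in state A at pos 2, read 0 -> (A,0)->write 0,move L,goto B. Now: state=B, head=1, tape[-3..4]=01000010 (head:     ^)
Step 2: in state B at pos 1, read 0 -> (B,0)->write 0,move L,goto H. Now: state=H, head=0, tape[-3..4]=01000010 (head:    ^)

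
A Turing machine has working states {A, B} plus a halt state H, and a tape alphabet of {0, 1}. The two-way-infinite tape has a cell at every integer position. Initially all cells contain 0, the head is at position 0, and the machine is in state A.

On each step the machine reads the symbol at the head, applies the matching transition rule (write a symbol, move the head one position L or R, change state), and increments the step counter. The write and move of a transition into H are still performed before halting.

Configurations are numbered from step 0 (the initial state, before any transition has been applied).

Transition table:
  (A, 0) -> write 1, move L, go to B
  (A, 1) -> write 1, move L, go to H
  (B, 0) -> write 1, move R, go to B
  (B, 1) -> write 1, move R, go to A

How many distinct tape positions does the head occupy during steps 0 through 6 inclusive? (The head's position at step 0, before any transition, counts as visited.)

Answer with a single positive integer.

Answer: 3

Derivation:
Step 1: in state A at pos 0, read 0 -> (A,0)->write 1,move L,goto B. Now: state=B, head=-1, tape[-2..1]=0010 (head:  ^)
Step 2: in state B at pos -1, read 0 -> (B,0)->write 1,move R,goto B. Now: state=B, head=0, tape[-2..1]=0110 (head:   ^)
Step 3: in state B at pos 0, read 1 -> (B,1)->write 1,move R,goto A. Now: state=A, head=1, tape[-2..2]=01100 (head:    ^)
Step 4: in state A at pos 1, read 0 -> (A,0)->write 1,move L,goto B. Now: state=B, head=0, tape[-2..2]=01110 (head:   ^)
Step 5: in state B at pos 0, read 1 -> (B,1)->write 1,move R,goto A. Now: state=A, head=1, tape[-2..2]=01110 (head:    ^)
Step 6: in state A at pos 1, read 1 -> (A,1)->write 1,move L,goto H. Now: state=H, head=0, tape[-2..2]=01110 (head:   ^)
Head positions at steps 0..6: starting at 0, distinct positions visited = {-1, 0, 1} -> 3 position(s)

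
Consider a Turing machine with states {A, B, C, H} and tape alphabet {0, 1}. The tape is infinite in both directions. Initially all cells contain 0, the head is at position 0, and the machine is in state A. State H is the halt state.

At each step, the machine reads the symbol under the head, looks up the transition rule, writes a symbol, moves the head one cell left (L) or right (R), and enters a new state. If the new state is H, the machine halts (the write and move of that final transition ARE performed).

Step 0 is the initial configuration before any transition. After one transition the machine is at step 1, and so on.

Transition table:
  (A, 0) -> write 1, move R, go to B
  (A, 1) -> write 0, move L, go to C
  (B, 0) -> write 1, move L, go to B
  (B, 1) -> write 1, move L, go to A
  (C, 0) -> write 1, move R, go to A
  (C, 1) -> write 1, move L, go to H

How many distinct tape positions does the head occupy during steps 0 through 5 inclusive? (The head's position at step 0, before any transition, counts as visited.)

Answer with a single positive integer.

Step 1: in state A at pos 0, read 0 -> (A,0)->write 1,move R,goto B. Now: state=B, head=1, tape[-1..2]=0100 (head:   ^)
Step 2: in state B at pos 1, read 0 -> (B,0)->write 1,move L,goto B. Now: state=B, head=0, tape[-1..2]=0110 (head:  ^)
Step 3: in state B at pos 0, read 1 -> (B,1)->write 1,move L,goto A. Now: state=A, head=-1, tape[-2..2]=00110 (head:  ^)
Step 4: in state A at pos -1, read 0 -> (A,0)->write 1,move R,goto B. Now: state=B, head=0, tape[-2..2]=01110 (head:   ^)
Step 5: in state B at pos 0, read 1 -> (B,1)->write 1,move L,goto A. Now: state=A, head=-1, tape[-2..2]=01110 (head:  ^)
Head positions at steps 0..5: starting at 0, distinct positions visited = {-1, 0, 1} -> 3 position(s)

Answer: 3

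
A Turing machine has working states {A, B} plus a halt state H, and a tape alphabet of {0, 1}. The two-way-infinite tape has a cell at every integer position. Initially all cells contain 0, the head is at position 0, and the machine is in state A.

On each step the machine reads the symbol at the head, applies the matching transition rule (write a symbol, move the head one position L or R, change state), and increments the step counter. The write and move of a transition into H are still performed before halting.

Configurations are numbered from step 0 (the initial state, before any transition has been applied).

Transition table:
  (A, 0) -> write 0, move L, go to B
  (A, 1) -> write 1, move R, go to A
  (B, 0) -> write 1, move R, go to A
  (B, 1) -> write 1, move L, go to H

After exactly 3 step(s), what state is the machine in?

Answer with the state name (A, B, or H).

Step 1: in state A at pos 0, read 0 -> (A,0)->write 0,move L,goto B. Now: state=B, head=-1, tape[-2..1]=0000 (head:  ^)
Step 2: in state B at pos -1, read 0 -> (B,0)->write 1,move R,goto A. Now: state=A, head=0, tape[-2..1]=0100 (head:   ^)
Step 3: in state A at pos 0, read 0 -> (A,0)->write 0,move L,goto B. Now: state=B, head=-1, tape[-2..1]=0100 (head:  ^)

Answer: B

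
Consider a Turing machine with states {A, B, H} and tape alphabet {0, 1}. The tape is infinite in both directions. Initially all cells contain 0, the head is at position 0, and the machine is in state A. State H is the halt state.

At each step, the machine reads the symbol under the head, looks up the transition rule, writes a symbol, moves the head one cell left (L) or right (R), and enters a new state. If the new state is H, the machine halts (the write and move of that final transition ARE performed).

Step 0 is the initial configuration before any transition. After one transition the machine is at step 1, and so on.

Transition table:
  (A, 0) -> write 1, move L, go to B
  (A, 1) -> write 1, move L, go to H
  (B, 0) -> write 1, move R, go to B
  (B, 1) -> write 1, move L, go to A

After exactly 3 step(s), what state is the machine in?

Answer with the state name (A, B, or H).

Answer: A

Derivation:
Step 1: in state A at pos 0, read 0 -> (A,0)->write 1,move L,goto B. Now: state=B, head=-1, tape[-2..1]=0010 (head:  ^)
Step 2: in state B at pos -1, read 0 -> (B,0)->write 1,move R,goto B. Now: state=B, head=0, tape[-2..1]=0110 (head:   ^)
Step 3: in state B at pos 0, read 1 -> (B,1)->write 1,move L,goto A. Now: state=A, head=-1, tape[-2..1]=0110 (head:  ^)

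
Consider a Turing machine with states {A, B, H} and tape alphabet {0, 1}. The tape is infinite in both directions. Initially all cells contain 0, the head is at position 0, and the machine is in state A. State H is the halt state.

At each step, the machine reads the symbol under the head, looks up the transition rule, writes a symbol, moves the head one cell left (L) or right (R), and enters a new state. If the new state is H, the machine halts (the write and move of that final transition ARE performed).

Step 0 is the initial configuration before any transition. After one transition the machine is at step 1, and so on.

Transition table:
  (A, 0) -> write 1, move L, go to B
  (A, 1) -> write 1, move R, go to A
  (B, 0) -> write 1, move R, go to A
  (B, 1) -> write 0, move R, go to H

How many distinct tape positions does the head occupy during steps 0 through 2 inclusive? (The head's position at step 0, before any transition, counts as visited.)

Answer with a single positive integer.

Answer: 2

Derivation:
Step 1: in state A at pos 0, read 0 -> (A,0)->write 1,move L,goto B. Now: state=B, head=-1, tape[-2..1]=0010 (head:  ^)
Step 2: in state B at pos -1, read 0 -> (B,0)->write 1,move R,goto A. Now: state=A, head=0, tape[-2..1]=0110 (head:   ^)
Head positions at steps 0..2: starting at 0, distinct positions visited = {-1, 0} -> 2 position(s)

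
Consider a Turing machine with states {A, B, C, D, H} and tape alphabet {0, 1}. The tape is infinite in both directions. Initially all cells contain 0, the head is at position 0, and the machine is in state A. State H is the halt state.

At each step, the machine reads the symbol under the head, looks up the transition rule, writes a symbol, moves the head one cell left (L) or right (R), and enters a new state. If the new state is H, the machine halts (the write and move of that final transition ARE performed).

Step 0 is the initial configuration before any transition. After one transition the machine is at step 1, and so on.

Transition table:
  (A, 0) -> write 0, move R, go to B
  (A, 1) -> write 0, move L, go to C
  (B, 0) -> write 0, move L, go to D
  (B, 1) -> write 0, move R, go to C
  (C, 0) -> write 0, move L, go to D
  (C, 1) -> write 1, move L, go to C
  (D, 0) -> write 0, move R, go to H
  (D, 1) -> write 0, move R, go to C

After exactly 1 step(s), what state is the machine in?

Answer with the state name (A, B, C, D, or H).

Answer: B

Derivation:
Step 1: in state A at pos 0, read 0 -> (A,0)->write 0,move R,goto B. Now: state=B, head=1, tape[-1..2]=0000 (head:   ^)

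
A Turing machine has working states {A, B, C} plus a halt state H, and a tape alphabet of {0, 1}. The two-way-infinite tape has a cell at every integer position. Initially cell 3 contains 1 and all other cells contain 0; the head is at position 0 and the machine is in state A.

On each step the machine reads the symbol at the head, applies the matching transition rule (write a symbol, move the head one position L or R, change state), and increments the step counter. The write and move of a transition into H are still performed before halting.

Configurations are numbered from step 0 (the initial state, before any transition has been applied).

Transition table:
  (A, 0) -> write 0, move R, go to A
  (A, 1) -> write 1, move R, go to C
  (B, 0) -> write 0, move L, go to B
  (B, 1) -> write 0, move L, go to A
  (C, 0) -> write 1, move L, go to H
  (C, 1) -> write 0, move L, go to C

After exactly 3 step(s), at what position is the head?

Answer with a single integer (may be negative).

Step 1: in state A at pos 0, read 0 -> (A,0)->write 0,move R,goto A. Now: state=A, head=1, tape[-1..4]=000010 (head:   ^)
Step 2: in state A at pos 1, read 0 -> (A,0)->write 0,move R,goto A. Now: state=A, head=2, tape[-1..4]=000010 (head:    ^)
Step 3: in state A at pos 2, read 0 -> (A,0)->write 0,move R,goto A. Now: state=A, head=3, tape[-1..4]=000010 (head:     ^)

Answer: 3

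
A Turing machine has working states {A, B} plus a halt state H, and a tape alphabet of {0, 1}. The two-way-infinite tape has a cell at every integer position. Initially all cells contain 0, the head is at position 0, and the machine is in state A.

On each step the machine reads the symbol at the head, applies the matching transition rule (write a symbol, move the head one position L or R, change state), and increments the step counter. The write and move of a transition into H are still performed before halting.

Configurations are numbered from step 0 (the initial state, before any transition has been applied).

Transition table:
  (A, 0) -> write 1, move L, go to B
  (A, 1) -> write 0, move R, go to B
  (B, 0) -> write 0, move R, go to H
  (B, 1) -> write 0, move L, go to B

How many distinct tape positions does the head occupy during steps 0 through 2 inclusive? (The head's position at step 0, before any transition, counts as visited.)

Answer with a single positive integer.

Answer: 2

Derivation:
Step 1: in state A at pos 0, read 0 -> (A,0)->write 1,move L,goto B. Now: state=B, head=-1, tape[-2..1]=0010 (head:  ^)
Step 2: in state B at pos -1, read 0 -> (B,0)->write 0,move R,goto H. Now: state=H, head=0, tape[-2..1]=0010 (head:   ^)
Head positions at steps 0..2: starting at 0, distinct positions visited = {-1, 0} -> 2 position(s)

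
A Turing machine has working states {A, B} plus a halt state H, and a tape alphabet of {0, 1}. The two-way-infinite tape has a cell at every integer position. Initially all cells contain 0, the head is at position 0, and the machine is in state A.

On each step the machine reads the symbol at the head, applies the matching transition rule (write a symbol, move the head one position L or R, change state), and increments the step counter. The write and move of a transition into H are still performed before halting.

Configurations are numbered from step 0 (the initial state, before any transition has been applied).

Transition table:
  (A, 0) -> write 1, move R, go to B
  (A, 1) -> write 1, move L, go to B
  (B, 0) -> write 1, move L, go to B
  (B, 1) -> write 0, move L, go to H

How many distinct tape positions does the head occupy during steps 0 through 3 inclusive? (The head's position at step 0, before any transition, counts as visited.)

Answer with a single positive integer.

Step 1: in state A at pos 0, read 0 -> (A,0)->write 1,move R,goto B. Now: state=B, head=1, tape[-1..2]=0100 (head:   ^)
Step 2: in state B at pos 1, read 0 -> (B,0)->write 1,move L,goto B. Now: state=B, head=0, tape[-1..2]=0110 (head:  ^)
Step 3: in state B at pos 0, read 1 -> (B,1)->write 0,move L,goto H. Now: state=H, head=-1, tape[-2..2]=00010 (head:  ^)
Head positions at steps 0..3: starting at 0, distinct positions visited = {-1, 0, 1} -> 3 position(s)

Answer: 3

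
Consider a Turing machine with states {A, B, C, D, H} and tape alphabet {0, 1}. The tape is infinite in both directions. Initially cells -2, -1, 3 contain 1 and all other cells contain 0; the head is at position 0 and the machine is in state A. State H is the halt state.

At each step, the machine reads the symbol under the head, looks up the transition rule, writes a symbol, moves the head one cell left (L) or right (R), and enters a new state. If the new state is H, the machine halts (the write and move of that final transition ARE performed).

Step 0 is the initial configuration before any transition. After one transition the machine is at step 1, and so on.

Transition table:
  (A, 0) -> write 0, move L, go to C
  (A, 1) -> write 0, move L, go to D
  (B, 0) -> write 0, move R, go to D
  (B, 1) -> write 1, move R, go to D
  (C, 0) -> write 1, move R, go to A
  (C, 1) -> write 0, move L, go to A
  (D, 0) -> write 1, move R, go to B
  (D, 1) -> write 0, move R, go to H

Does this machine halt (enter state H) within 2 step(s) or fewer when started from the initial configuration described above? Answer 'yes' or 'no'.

Step 1: in state A at pos 0, read 0 -> (A,0)->write 0,move L,goto C. Now: state=C, head=-1, tape[-3..4]=01100010 (head:   ^)
Step 2: in state C at pos -1, read 1 -> (C,1)->write 0,move L,goto A. Now: state=A, head=-2, tape[-3..4]=01000010 (head:  ^)
After 2 step(s): state = A (not H) -> not halted within 2 -> no

Answer: no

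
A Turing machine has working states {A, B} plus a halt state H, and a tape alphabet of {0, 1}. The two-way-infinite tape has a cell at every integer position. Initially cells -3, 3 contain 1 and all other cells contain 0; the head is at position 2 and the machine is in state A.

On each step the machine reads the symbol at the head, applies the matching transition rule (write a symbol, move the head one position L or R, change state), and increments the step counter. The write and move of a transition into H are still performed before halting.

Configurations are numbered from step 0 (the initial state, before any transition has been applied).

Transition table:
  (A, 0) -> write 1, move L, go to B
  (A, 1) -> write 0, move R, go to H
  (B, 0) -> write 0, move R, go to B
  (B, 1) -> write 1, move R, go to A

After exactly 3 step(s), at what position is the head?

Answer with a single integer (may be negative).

Answer: 3

Derivation:
Step 1: in state A at pos 2, read 0 -> (A,0)->write 1,move L,goto B. Now: state=B, head=1, tape[-4..4]=010000110 (head:      ^)
Step 2: in state B at pos 1, read 0 -> (B,0)->write 0,move R,goto B. Now: state=B, head=2, tape[-4..4]=010000110 (head:       ^)
Step 3: in state B at pos 2, read 1 -> (B,1)->write 1,move R,goto A. Now: state=A, head=3, tape[-4..4]=010000110 (head:        ^)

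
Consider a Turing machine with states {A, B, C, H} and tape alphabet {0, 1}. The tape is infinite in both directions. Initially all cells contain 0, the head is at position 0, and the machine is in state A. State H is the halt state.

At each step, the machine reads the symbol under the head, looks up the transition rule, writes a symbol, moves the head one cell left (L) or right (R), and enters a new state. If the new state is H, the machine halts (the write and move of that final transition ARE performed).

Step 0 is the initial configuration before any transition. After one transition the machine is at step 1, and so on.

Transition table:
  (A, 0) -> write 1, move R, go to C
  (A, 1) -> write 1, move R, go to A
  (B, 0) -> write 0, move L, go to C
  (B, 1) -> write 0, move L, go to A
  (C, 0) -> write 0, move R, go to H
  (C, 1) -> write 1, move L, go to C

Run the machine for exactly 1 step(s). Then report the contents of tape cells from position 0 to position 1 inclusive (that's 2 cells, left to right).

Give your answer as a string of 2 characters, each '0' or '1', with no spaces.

Answer: 10

Derivation:
Step 1: in state A at pos 0, read 0 -> (A,0)->write 1,move R,goto C. Now: state=C, head=1, tape[-1..2]=0100 (head:   ^)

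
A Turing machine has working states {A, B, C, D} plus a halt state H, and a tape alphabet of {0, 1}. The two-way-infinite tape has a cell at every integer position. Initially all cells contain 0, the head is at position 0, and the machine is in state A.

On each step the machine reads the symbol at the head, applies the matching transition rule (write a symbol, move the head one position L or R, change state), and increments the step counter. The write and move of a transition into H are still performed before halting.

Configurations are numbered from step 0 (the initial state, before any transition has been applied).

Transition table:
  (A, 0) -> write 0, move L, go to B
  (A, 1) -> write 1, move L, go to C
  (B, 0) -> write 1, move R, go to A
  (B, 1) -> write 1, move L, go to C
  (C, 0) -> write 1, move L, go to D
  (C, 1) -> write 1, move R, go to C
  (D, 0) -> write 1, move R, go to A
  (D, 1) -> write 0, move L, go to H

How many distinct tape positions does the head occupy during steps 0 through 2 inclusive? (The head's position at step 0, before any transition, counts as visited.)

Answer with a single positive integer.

Answer: 2

Derivation:
Step 1: in state A at pos 0, read 0 -> (A,0)->write 0,move L,goto B. Now: state=B, head=-1, tape[-2..1]=0000 (head:  ^)
Step 2: in state B at pos -1, read 0 -> (B,0)->write 1,move R,goto A. Now: state=A, head=0, tape[-2..1]=0100 (head:   ^)
Head positions at steps 0..2: starting at 0, distinct positions visited = {-1, 0} -> 2 position(s)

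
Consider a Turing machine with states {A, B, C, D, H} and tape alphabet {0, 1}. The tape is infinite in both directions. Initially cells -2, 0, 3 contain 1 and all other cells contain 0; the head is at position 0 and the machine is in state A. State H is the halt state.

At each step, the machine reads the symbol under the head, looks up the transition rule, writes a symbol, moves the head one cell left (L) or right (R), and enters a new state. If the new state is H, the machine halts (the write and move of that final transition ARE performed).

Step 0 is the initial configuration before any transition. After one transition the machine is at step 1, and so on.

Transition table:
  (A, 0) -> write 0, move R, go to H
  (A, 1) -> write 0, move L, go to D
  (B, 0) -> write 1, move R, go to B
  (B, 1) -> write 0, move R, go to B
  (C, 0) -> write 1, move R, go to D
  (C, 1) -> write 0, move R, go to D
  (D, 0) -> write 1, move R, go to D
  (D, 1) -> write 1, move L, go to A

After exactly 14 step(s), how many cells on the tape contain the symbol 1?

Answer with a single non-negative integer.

Answer: 5

Derivation:
Step 1: in state A at pos 0, read 1 -> (A,1)->write 0,move L,goto D. Now: state=D, head=-1, tape[-3..4]=01000010 (head:   ^)
Step 2: in state D at pos -1, read 0 -> (D,0)->write 1,move R,goto D. Now: state=D, head=0, tape[-3..4]=01100010 (head:    ^)
Step 3: in state D at pos 0, read 0 -> (D,0)->write 1,move R,goto D. Now: state=D, head=1, tape[-3..4]=01110010 (head:     ^)
Step 4: in state D at pos 1, read 0 -> (D,0)->write 1,move R,goto D. Now: state=D, head=2, tape[-3..4]=01111010 (head:      ^)
Step 5: in state D at pos 2, read 0 -> (D,0)->write 1,move R,goto D. Now: state=D, head=3, tape[-3..4]=01111110 (head:       ^)
Step 6: in state D at pos 3, read 1 -> (D,1)->write 1,move L,goto A. Now: state=A, head=2, tape[-3..4]=01111110 (head:      ^)
Step 7: in state A at pos 2, read 1 -> (A,1)->write 0,move L,goto D. Now: state=D, head=1, tape[-3..4]=01111010 (head:     ^)
Step 8: in state D at pos 1, read 1 -> (D,1)->write 1,move L,goto A. Now: state=A, head=0, tape[-3..4]=01111010 (head:    ^)
Step 9: in state A at pos 0, read 1 -> (A,1)->write 0,move L,goto D. Now: state=D, head=-1, tape[-3..4]=01101010 (head:   ^)
Step 10: in state D at pos -1, read 1 -> (D,1)->write 1,move L,goto A. Now: state=A, head=-2, tape[-3..4]=01101010 (head:  ^)
Step 11: in state A at pos -2, read 1 -> (A,1)->write 0,move L,goto D. Now: state=D, head=-3, tape[-4..4]=000101010 (head:  ^)
Step 12: in state D at pos -3, read 0 -> (D,0)->write 1,move R,goto D. Now: state=D, head=-2, tape[-4..4]=010101010 (head:   ^)
Step 13: in state D at pos -2, read 0 -> (D,0)->write 1,move R,goto D. Now: state=D, head=-1, tape[-4..4]=011101010 (head:    ^)
Step 14: in state D at pos -1, read 1 -> (D,1)->write 1,move L,goto A. Now: state=A, head=-2, tape[-4..4]=011101010 (head:   ^)
Cells containing 1 after step 14: {-3, -2, -1, 1, 3} -> 5 cell(s)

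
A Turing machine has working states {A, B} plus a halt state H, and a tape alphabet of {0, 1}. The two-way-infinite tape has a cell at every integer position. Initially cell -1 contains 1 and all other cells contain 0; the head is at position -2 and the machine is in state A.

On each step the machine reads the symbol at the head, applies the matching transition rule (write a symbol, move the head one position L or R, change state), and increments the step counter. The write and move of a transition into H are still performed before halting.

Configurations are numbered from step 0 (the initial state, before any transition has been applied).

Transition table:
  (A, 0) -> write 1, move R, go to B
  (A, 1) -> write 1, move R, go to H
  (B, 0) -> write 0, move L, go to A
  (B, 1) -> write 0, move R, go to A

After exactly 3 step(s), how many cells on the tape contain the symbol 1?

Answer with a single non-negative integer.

Step 1: in state A at pos -2, read 0 -> (A,0)->write 1,move R,goto B. Now: state=B, head=-1, tape[-3..0]=0110 (head:   ^)
Step 2: in state B at pos -1, read 1 -> (B,1)->write 0,move R,goto A. Now: state=A, head=0, tape[-3..1]=01000 (head:    ^)
Step 3: in state A at pos 0, read 0 -> (A,0)->write 1,move R,goto B. Now: state=B, head=1, tape[-3..2]=010100 (head:     ^)
Cells containing 1 after step 3: {-2, 0} -> 2 cell(s)

Answer: 2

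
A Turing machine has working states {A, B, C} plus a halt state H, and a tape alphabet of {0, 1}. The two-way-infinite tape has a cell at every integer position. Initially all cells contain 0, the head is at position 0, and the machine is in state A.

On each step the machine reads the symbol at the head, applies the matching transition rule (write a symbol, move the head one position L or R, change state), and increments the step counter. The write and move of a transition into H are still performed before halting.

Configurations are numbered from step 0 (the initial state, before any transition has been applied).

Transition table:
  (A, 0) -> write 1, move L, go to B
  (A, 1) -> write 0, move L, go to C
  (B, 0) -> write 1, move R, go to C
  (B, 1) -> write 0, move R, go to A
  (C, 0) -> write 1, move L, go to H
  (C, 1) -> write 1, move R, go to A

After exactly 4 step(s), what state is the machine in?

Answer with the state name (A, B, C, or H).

Step 1: in state A at pos 0, read 0 -> (A,0)->write 1,move L,goto B. Now: state=B, head=-1, tape[-2..1]=0010 (head:  ^)
Step 2: in state B at pos -1, read 0 -> (B,0)->write 1,move R,goto C. Now: state=C, head=0, tape[-2..1]=0110 (head:   ^)
Step 3: in state C at pos 0, read 1 -> (C,1)->write 1,move R,goto A. Now: state=A, head=1, tape[-2..2]=01100 (head:    ^)
Step 4: in state A at pos 1, read 0 -> (A,0)->write 1,move L,goto B. Now: state=B, head=0, tape[-2..2]=01110 (head:   ^)

Answer: B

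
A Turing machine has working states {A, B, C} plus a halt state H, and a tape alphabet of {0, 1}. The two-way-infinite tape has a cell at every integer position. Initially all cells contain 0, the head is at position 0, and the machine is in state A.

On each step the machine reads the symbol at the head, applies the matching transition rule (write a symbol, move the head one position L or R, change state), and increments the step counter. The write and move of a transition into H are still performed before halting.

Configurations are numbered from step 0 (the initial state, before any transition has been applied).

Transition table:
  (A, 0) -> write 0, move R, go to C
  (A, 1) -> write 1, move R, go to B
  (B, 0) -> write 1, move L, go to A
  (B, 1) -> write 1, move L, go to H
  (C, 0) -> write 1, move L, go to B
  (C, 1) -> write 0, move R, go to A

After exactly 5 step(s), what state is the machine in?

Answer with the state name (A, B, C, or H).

Answer: A

Derivation:
Step 1: in state A at pos 0, read 0 -> (A,0)->write 0,move R,goto C. Now: state=C, head=1, tape[-1..2]=0000 (head:   ^)
Step 2: in state C at pos 1, read 0 -> (C,0)->write 1,move L,goto B. Now: state=B, head=0, tape[-1..2]=0010 (head:  ^)
Step 3: in state B at pos 0, read 0 -> (B,0)->write 1,move L,goto A. Now: state=A, head=-1, tape[-2..2]=00110 (head:  ^)
Step 4: in state A at pos -1, read 0 -> (A,0)->write 0,move R,goto C. Now: state=C, head=0, tape[-2..2]=00110 (head:   ^)
Step 5: in state C at pos 0, read 1 -> (C,1)->write 0,move R,goto A. Now: state=A, head=1, tape[-2..2]=00010 (head:    ^)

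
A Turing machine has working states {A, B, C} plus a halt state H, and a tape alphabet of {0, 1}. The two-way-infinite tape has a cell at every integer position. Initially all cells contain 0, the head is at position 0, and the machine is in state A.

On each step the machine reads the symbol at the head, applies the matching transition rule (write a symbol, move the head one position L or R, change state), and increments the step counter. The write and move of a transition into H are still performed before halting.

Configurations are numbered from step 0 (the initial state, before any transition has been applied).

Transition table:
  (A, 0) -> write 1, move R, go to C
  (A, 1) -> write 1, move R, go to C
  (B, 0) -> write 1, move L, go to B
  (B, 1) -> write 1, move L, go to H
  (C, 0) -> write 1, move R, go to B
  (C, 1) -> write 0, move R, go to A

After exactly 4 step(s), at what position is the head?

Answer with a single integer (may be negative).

Step 1: in state A at pos 0, read 0 -> (A,0)->write 1,move R,goto C. Now: state=C, head=1, tape[-1..2]=0100 (head:   ^)
Step 2: in state C at pos 1, read 0 -> (C,0)->write 1,move R,goto B. Now: state=B, head=2, tape[-1..3]=01100 (head:    ^)
Step 3: in state B at pos 2, read 0 -> (B,0)->write 1,move L,goto B. Now: state=B, head=1, tape[-1..3]=01110 (head:   ^)
Step 4: in state B at pos 1, read 1 -> (B,1)->write 1,move L,goto H. Now: state=H, head=0, tape[-1..3]=01110 (head:  ^)

Answer: 0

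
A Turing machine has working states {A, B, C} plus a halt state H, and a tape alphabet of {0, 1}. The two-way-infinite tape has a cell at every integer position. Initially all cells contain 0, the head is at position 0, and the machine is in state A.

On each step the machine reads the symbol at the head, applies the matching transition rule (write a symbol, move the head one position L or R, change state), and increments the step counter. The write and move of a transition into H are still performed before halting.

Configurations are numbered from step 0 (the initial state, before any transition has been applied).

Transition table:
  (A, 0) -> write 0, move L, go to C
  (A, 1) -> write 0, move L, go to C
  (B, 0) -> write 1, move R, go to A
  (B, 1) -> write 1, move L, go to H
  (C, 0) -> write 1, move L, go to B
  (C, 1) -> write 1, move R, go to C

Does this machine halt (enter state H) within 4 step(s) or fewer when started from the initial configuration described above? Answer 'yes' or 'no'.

Answer: no

Derivation:
Step 1: in state A at pos 0, read 0 -> (A,0)->write 0,move L,goto C. Now: state=C, head=-1, tape[-2..1]=0000 (head:  ^)
Step 2: in state C at pos -1, read 0 -> (C,0)->write 1,move L,goto B. Now: state=B, head=-2, tape[-3..1]=00100 (head:  ^)
Step 3: in state B at pos -2, read 0 -> (B,0)->write 1,move R,goto A. Now: state=A, head=-1, tape[-3..1]=01100 (head:   ^)
Step 4: in state A at pos -1, read 1 -> (A,1)->write 0,move L,goto C. Now: state=C, head=-2, tape[-3..1]=01000 (head:  ^)
After 4 step(s): state = C (not H) -> not halted within 4 -> no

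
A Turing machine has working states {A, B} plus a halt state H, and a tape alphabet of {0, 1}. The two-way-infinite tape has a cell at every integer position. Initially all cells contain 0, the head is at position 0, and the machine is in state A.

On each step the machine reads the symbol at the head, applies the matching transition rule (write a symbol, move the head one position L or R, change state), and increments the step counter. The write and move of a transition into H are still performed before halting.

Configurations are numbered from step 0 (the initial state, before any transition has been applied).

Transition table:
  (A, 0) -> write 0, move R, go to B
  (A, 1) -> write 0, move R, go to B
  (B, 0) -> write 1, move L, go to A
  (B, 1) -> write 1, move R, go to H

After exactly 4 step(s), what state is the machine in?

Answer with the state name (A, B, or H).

Step 1: in state A at pos 0, read 0 -> (A,0)->write 0,move R,goto B. Now: state=B, head=1, tape[-1..2]=0000 (head:   ^)
Step 2: in state B at pos 1, read 0 -> (B,0)->write 1,move L,goto A. Now: state=A, head=0, tape[-1..2]=0010 (head:  ^)
Step 3: in state A at pos 0, read 0 -> (A,0)->write 0,move R,goto B. Now: state=B, head=1, tape[-1..2]=0010 (head:   ^)
Step 4: in state B at pos 1, read 1 -> (B,1)->write 1,move R,goto H. Now: state=H, head=2, tape[-1..3]=00100 (head:    ^)

Answer: H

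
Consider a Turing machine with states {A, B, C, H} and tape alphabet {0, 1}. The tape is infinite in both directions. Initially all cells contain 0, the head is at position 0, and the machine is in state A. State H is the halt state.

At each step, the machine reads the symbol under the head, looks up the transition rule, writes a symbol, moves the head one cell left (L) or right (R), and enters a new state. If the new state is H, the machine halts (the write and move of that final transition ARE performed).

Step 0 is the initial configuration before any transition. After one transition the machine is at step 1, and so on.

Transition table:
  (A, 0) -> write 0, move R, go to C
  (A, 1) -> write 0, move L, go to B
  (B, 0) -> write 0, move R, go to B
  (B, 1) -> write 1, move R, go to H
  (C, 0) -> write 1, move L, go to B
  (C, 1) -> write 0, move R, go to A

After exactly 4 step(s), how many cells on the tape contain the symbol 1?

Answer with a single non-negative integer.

Answer: 1

Derivation:
Step 1: in state A at pos 0, read 0 -> (A,0)->write 0,move R,goto C. Now: state=C, head=1, tape[-1..2]=0000 (head:   ^)
Step 2: in state C at pos 1, read 0 -> (C,0)->write 1,move L,goto B. Now: state=B, head=0, tape[-1..2]=0010 (head:  ^)
Step 3: in state B at pos 0, read 0 -> (B,0)->write 0,move R,goto B. Now: state=B, head=1, tape[-1..2]=0010 (head:   ^)
Step 4: in state B at pos 1, read 1 -> (B,1)->write 1,move R,goto H. Now: state=H, head=2, tape[-1..3]=00100 (head:    ^)
Cells containing 1 after step 4: {1} -> 1 cell(s)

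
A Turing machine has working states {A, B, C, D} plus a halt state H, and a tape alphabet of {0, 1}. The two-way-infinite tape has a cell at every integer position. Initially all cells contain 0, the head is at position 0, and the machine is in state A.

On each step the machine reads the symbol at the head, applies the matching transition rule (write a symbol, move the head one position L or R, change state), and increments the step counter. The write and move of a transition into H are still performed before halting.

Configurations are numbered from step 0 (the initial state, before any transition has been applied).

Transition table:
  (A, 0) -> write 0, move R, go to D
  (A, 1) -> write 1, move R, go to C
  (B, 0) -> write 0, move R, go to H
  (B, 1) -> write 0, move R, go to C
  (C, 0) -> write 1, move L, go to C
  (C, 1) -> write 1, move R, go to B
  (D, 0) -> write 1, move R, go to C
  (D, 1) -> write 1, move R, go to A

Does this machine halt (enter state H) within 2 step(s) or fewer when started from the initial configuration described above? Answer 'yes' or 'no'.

Answer: no

Derivation:
Step 1: in state A at pos 0, read 0 -> (A,0)->write 0,move R,goto D. Now: state=D, head=1, tape[-1..2]=0000 (head:   ^)
Step 2: in state D at pos 1, read 0 -> (D,0)->write 1,move R,goto C. Now: state=C, head=2, tape[-1..3]=00100 (head:    ^)
After 2 step(s): state = C (not H) -> not halted within 2 -> no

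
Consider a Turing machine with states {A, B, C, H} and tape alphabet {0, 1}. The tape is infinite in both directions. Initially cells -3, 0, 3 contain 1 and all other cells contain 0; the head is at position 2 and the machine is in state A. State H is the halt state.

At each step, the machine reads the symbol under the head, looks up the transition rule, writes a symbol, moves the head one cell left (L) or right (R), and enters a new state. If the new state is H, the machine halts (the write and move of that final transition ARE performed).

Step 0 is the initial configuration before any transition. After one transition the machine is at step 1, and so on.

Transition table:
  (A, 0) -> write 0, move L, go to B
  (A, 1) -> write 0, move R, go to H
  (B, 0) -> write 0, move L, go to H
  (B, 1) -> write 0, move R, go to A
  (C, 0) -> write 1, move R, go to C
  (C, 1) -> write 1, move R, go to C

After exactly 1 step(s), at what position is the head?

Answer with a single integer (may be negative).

Answer: 1

Derivation:
Step 1: in state A at pos 2, read 0 -> (A,0)->write 0,move L,goto B. Now: state=B, head=1, tape[-4..4]=010010010 (head:      ^)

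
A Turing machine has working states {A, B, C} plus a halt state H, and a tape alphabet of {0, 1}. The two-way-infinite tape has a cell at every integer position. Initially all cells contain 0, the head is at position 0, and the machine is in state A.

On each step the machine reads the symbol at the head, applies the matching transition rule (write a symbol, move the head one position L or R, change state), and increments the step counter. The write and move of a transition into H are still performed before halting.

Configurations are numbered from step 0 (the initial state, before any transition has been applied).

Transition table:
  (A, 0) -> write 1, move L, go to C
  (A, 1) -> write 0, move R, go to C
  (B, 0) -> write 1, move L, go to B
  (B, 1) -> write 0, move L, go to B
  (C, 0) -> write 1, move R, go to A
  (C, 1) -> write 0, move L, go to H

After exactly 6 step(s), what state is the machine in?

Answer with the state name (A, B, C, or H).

Step 1: in state A at pos 0, read 0 -> (A,0)->write 1,move L,goto C. Now: state=C, head=-1, tape[-2..1]=0010 (head:  ^)
Step 2: in state C at pos -1, read 0 -> (C,0)->write 1,move R,goto A. Now: state=A, head=0, tape[-2..1]=0110 (head:   ^)
Step 3: in state A at pos 0, read 1 -> (A,1)->write 0,move R,goto C. Now: state=C, head=1, tape[-2..2]=01000 (head:    ^)
Step 4: in state C at pos 1, read 0 -> (C,0)->write 1,move R,goto A. Now: state=A, head=2, tape[-2..3]=010100 (head:     ^)
Step 5: in state A at pos 2, read 0 -> (A,0)->write 1,move L,goto C. Now: state=C, head=1, tape[-2..3]=010110 (head:    ^)
Step 6: in state C at pos 1, read 1 -> (C,1)->write 0,move L,goto H. Now: state=H, head=0, tape[-2..3]=010010 (head:   ^)

Answer: H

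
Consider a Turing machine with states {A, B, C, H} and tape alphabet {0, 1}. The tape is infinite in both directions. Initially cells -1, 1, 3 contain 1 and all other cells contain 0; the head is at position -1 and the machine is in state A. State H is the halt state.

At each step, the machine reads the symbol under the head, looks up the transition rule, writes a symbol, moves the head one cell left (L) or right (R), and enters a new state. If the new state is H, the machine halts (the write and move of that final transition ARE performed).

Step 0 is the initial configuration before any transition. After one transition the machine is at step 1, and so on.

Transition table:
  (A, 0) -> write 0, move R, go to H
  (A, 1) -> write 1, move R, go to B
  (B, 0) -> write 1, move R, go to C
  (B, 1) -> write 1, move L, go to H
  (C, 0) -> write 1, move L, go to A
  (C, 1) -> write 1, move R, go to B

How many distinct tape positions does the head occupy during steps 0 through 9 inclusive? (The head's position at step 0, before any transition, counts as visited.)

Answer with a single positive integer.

Answer: 7

Derivation:
Step 1: in state A at pos -1, read 1 -> (A,1)->write 1,move R,goto B. Now: state=B, head=0, tape[-2..4]=0101010 (head:   ^)
Step 2: in state B at pos 0, read 0 -> (B,0)->write 1,move R,goto C. Now: state=C, head=1, tape[-2..4]=0111010 (head:    ^)
Step 3: in state C at pos 1, read 1 -> (C,1)->write 1,move R,goto B. Now: state=B, head=2, tape[-2..4]=0111010 (head:     ^)
Step 4: in state B at pos 2, read 0 -> (B,0)->write 1,move R,goto C. Now: state=C, head=3, tape[-2..4]=0111110 (head:      ^)
Step 5: in state C at pos 3, read 1 -> (C,1)->write 1,move R,goto B. Now: state=B, head=4, tape[-2..5]=01111100 (head:       ^)
Step 6: in state B at pos 4, read 0 -> (B,0)->write 1,move R,goto C. Now: state=C, head=5, tape[-2..6]=011111100 (head:        ^)
Step 7: in state C at pos 5, read 0 -> (C,0)->write 1,move L,goto A. Now: state=A, head=4, tape[-2..6]=011111110 (head:       ^)
Step 8: in state A at pos 4, read 1 -> (A,1)->write 1,move R,goto B. Now: state=B, head=5, tape[-2..6]=011111110 (head:        ^)
Step 9: in state B at pos 5, read 1 -> (B,1)->write 1,move L,goto H. Now: state=H, head=4, tape[-2..6]=011111110 (head:       ^)
Head positions at steps 0..9: starting at -1, distinct positions visited = {-1, 0, 1, 2, 3, 4, 5} -> 7 position(s)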